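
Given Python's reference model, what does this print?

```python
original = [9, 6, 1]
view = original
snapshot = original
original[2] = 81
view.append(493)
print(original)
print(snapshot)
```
[9, 6, 81, 493]
[9, 6, 81, 493]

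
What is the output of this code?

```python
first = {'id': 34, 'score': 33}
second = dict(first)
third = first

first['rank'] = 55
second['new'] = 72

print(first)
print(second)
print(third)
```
{'id': 34, 'score': 33, 'rank': 55}
{'id': 34, 'score': 33, 'new': 72}
{'id': 34, 'score': 33, 'rank': 55}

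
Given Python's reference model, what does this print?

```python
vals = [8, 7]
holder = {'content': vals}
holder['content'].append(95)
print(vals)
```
[8, 7, 95]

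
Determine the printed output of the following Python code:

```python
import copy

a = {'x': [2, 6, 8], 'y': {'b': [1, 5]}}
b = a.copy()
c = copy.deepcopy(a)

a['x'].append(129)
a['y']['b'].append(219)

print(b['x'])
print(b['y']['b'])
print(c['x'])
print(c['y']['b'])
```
[2, 6, 8, 129]
[1, 5, 219]
[2, 6, 8]
[1, 5]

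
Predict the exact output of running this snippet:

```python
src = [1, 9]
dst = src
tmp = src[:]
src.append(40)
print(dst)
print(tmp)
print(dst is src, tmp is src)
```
[1, 9, 40]
[1, 9]
True False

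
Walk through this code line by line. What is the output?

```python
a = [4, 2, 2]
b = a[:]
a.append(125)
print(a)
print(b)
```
[4, 2, 2, 125]
[4, 2, 2]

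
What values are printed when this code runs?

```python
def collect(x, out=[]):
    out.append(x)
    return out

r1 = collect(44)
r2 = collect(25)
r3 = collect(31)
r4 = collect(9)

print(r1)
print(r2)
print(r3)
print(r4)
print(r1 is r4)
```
[44, 25, 31, 9]
[44, 25, 31, 9]
[44, 25, 31, 9]
[44, 25, 31, 9]
True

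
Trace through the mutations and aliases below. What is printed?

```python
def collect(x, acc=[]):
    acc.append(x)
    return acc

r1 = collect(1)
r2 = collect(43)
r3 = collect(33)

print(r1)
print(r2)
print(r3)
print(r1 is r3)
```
[1, 43, 33]
[1, 43, 33]
[1, 43, 33]
True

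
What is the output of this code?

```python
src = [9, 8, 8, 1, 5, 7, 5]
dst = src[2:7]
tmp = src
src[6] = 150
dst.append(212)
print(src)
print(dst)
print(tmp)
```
[9, 8, 8, 1, 5, 7, 150]
[8, 1, 5, 7, 5, 212]
[9, 8, 8, 1, 5, 7, 150]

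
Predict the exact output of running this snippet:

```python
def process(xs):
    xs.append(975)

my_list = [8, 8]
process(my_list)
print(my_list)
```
[8, 8, 975]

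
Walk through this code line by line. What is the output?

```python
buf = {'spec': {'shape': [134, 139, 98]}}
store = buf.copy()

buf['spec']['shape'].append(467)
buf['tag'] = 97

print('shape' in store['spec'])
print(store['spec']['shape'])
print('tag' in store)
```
True
[134, 139, 98, 467]
False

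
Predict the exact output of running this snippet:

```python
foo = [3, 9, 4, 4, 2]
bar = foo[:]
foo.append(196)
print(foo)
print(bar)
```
[3, 9, 4, 4, 2, 196]
[3, 9, 4, 4, 2]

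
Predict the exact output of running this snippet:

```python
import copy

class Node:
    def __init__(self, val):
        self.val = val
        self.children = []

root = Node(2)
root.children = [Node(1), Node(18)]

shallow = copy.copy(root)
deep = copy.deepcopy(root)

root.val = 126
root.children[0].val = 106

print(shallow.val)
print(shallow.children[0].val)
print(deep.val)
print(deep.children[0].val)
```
2
106
2
1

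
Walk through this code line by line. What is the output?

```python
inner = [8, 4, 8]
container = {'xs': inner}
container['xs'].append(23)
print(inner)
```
[8, 4, 8, 23]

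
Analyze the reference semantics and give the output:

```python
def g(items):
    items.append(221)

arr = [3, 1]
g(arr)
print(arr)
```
[3, 1, 221]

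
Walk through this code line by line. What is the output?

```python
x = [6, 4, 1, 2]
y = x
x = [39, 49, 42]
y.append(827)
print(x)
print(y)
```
[39, 49, 42]
[6, 4, 1, 2, 827]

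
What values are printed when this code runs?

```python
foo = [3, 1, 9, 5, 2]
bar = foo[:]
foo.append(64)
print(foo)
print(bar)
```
[3, 1, 9, 5, 2, 64]
[3, 1, 9, 5, 2]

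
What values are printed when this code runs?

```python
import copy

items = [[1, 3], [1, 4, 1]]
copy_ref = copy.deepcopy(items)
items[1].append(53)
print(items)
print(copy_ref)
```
[[1, 3], [1, 4, 1, 53]]
[[1, 3], [1, 4, 1]]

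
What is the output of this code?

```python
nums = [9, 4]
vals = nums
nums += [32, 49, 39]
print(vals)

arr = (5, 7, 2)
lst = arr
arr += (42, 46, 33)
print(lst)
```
[9, 4, 32, 49, 39]
(5, 7, 2)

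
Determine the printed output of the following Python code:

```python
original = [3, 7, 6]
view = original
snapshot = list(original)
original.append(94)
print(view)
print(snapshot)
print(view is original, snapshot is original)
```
[3, 7, 6, 94]
[3, 7, 6]
True False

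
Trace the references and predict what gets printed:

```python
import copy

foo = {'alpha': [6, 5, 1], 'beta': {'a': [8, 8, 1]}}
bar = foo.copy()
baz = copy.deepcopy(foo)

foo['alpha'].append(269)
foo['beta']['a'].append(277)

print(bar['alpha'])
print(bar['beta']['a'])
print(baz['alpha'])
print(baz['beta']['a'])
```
[6, 5, 1, 269]
[8, 8, 1, 277]
[6, 5, 1]
[8, 8, 1]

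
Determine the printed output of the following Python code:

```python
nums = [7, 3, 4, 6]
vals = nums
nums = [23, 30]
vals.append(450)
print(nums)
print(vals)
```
[23, 30]
[7, 3, 4, 6, 450]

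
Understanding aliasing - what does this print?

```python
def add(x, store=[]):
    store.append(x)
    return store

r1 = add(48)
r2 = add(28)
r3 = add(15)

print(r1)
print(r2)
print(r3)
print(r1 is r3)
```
[48, 28, 15]
[48, 28, 15]
[48, 28, 15]
True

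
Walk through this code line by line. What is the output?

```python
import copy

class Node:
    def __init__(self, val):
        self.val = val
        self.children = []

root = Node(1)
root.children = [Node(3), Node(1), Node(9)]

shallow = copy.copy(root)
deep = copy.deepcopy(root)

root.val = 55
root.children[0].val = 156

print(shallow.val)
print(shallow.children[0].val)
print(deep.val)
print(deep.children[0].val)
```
1
156
1
3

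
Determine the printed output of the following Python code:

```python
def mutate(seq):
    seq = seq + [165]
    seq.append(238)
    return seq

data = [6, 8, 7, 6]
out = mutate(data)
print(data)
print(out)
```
[6, 8, 7, 6]
[6, 8, 7, 6, 165, 238]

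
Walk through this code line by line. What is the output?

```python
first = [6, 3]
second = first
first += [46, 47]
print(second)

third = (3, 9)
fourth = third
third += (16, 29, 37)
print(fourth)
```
[6, 3, 46, 47]
(3, 9)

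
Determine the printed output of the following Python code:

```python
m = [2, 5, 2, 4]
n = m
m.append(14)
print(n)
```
[2, 5, 2, 4, 14]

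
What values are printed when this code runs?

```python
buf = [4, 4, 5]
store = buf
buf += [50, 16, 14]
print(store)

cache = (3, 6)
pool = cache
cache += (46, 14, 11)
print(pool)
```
[4, 4, 5, 50, 16, 14]
(3, 6)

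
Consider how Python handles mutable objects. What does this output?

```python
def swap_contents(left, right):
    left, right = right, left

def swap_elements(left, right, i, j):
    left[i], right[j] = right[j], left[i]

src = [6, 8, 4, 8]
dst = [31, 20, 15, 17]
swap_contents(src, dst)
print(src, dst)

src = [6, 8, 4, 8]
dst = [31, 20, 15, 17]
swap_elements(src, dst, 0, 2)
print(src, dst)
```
[6, 8, 4, 8] [31, 20, 15, 17]
[15, 8, 4, 8] [31, 20, 6, 17]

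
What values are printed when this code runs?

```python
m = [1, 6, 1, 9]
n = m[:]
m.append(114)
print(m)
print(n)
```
[1, 6, 1, 9, 114]
[1, 6, 1, 9]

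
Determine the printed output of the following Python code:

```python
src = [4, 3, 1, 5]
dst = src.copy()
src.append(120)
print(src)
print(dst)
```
[4, 3, 1, 5, 120]
[4, 3, 1, 5]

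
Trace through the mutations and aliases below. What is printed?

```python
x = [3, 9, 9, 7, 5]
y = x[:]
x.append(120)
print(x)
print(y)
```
[3, 9, 9, 7, 5, 120]
[3, 9, 9, 7, 5]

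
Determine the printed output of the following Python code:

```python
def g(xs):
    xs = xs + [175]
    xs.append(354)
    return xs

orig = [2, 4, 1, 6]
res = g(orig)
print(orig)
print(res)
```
[2, 4, 1, 6]
[2, 4, 1, 6, 175, 354]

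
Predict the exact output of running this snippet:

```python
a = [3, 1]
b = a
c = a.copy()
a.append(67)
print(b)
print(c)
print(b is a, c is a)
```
[3, 1, 67]
[3, 1]
True False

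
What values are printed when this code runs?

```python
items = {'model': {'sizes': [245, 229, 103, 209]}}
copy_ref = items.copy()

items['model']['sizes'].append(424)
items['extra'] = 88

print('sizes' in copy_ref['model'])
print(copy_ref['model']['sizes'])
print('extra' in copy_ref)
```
True
[245, 229, 103, 209, 424]
False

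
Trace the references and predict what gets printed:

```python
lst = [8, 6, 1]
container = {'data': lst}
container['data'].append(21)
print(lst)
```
[8, 6, 1, 21]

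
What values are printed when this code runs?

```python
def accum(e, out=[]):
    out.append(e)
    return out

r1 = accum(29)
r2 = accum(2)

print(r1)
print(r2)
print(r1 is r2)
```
[29, 2]
[29, 2]
True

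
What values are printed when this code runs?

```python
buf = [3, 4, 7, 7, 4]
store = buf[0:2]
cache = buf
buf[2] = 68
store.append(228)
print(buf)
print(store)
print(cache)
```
[3, 4, 68, 7, 4]
[3, 4, 228]
[3, 4, 68, 7, 4]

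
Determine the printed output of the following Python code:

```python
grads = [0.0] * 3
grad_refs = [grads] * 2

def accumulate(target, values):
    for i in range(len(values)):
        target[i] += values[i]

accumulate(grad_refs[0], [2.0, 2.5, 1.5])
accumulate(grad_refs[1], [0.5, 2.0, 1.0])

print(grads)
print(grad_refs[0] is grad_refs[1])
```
[2.5, 4.5, 2.5]
True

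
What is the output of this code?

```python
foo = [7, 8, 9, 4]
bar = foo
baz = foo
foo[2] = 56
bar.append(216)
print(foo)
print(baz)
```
[7, 8, 56, 4, 216]
[7, 8, 56, 4, 216]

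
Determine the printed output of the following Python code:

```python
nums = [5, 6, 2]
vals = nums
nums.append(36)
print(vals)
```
[5, 6, 2, 36]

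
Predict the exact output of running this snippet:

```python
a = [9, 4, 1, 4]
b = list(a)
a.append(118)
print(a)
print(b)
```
[9, 4, 1, 4, 118]
[9, 4, 1, 4]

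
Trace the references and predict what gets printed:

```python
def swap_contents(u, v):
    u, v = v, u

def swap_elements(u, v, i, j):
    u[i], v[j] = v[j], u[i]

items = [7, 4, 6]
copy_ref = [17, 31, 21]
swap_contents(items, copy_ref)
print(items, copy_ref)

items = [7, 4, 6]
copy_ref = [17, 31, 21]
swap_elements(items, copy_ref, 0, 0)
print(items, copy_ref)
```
[7, 4, 6] [17, 31, 21]
[17, 4, 6] [7, 31, 21]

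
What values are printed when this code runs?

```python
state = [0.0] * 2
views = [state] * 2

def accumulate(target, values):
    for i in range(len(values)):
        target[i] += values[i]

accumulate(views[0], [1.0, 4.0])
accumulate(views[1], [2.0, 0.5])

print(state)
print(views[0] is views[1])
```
[3.0, 4.5]
True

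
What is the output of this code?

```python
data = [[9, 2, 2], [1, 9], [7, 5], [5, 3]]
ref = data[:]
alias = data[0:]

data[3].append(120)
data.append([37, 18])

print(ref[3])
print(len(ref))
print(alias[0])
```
[5, 3, 120]
4
[9, 2, 2]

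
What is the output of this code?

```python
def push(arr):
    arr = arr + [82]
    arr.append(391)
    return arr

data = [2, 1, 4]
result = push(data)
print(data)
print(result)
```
[2, 1, 4]
[2, 1, 4, 82, 391]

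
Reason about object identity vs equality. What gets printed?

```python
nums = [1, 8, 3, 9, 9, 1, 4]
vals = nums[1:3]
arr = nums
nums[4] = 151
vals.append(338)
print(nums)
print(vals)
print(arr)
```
[1, 8, 3, 9, 151, 1, 4]
[8, 3, 338]
[1, 8, 3, 9, 151, 1, 4]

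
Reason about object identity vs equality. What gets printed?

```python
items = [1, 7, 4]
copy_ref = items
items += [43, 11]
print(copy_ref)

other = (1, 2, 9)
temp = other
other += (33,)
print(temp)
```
[1, 7, 4, 43, 11]
(1, 2, 9)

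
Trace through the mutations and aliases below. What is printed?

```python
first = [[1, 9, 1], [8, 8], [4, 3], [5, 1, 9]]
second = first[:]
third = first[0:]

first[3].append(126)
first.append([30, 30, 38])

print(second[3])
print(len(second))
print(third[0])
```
[5, 1, 9, 126]
4
[1, 9, 1]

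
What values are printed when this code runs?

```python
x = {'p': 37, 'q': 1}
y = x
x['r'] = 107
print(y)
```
{'p': 37, 'q': 1, 'r': 107}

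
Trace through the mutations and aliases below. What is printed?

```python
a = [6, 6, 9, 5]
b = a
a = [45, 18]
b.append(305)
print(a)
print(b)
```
[45, 18]
[6, 6, 9, 5, 305]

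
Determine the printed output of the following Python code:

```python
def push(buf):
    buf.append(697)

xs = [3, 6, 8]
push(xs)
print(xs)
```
[3, 6, 8, 697]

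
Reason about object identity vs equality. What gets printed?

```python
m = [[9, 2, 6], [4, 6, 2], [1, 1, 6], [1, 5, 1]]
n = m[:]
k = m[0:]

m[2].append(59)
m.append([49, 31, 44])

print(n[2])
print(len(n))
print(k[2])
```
[1, 1, 6, 59]
4
[1, 1, 6, 59]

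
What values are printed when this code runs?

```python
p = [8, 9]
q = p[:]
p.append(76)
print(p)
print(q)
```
[8, 9, 76]
[8, 9]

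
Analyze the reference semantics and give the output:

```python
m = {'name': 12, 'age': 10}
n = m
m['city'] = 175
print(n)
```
{'name': 12, 'age': 10, 'city': 175}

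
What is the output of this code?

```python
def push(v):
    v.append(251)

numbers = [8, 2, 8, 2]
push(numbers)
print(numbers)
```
[8, 2, 8, 2, 251]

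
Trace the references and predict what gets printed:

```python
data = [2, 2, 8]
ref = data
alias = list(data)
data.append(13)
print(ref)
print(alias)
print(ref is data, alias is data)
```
[2, 2, 8, 13]
[2, 2, 8]
True False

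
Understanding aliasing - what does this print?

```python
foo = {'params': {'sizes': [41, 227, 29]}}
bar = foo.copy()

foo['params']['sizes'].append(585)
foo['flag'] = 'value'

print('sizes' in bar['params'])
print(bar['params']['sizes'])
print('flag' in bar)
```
True
[41, 227, 29, 585]
False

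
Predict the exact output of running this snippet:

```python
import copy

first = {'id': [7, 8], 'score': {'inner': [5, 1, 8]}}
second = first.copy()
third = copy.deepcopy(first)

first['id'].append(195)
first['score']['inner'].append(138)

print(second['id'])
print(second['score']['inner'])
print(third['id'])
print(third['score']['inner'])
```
[7, 8, 195]
[5, 1, 8, 138]
[7, 8]
[5, 1, 8]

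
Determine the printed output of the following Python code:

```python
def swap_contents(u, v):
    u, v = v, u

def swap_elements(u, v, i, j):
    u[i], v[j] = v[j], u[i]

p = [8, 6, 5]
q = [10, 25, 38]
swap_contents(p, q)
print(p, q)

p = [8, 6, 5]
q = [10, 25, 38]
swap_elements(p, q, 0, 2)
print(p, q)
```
[8, 6, 5] [10, 25, 38]
[38, 6, 5] [10, 25, 8]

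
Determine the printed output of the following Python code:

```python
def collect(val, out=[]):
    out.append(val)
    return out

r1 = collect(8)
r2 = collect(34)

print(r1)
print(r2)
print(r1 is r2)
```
[8, 34]
[8, 34]
True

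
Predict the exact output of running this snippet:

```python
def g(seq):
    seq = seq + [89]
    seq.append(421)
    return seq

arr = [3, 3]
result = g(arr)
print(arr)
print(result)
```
[3, 3]
[3, 3, 89, 421]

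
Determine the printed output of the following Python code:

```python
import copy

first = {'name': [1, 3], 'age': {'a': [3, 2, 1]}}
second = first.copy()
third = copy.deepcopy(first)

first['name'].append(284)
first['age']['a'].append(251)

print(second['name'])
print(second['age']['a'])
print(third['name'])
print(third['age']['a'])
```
[1, 3, 284]
[3, 2, 1, 251]
[1, 3]
[3, 2, 1]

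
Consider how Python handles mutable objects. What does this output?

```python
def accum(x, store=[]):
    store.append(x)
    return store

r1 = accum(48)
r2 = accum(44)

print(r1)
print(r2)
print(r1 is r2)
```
[48, 44]
[48, 44]
True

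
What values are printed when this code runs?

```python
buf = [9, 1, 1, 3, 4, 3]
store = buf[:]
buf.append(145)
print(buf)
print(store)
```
[9, 1, 1, 3, 4, 3, 145]
[9, 1, 1, 3, 4, 3]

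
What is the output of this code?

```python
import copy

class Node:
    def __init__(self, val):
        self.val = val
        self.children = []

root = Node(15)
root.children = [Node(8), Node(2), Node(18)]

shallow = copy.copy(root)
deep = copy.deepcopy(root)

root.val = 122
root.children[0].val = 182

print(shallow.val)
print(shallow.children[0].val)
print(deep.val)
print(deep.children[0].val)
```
15
182
15
8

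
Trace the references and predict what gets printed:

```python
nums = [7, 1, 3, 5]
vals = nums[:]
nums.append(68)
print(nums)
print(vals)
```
[7, 1, 3, 5, 68]
[7, 1, 3, 5]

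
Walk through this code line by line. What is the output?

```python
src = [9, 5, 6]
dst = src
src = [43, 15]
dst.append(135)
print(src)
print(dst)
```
[43, 15]
[9, 5, 6, 135]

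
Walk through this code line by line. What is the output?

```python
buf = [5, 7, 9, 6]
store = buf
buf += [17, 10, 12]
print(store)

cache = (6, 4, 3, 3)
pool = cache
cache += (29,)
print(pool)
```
[5, 7, 9, 6, 17, 10, 12]
(6, 4, 3, 3)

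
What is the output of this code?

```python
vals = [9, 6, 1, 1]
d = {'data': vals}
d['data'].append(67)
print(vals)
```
[9, 6, 1, 1, 67]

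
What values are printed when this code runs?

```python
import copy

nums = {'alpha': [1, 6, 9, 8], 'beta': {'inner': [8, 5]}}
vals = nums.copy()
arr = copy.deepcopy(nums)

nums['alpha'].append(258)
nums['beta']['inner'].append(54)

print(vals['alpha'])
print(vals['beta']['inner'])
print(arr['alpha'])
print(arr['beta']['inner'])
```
[1, 6, 9, 8, 258]
[8, 5, 54]
[1, 6, 9, 8]
[8, 5]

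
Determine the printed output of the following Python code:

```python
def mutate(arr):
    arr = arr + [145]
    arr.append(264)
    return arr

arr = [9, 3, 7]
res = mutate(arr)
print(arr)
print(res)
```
[9, 3, 7]
[9, 3, 7, 145, 264]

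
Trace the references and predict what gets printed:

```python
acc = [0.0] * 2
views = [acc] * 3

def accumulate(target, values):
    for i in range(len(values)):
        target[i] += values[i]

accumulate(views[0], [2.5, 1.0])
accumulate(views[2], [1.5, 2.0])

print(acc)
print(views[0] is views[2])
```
[4.0, 3.0]
True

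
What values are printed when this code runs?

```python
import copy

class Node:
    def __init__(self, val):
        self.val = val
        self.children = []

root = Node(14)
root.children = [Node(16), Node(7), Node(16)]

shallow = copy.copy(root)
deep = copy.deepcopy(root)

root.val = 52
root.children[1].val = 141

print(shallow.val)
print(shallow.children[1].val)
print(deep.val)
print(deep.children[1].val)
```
14
141
14
7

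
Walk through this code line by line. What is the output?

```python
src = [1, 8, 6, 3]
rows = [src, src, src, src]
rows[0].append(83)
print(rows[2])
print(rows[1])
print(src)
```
[1, 8, 6, 3, 83]
[1, 8, 6, 3, 83]
[1, 8, 6, 3, 83]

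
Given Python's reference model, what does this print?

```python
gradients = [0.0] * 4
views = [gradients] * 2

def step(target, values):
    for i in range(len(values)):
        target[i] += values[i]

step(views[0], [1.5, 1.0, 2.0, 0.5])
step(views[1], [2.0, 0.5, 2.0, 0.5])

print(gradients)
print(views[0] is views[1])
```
[3.5, 1.5, 4.0, 1.0]
True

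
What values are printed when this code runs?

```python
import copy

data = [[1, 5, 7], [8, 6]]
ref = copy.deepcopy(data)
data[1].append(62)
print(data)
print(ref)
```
[[1, 5, 7], [8, 6, 62]]
[[1, 5, 7], [8, 6]]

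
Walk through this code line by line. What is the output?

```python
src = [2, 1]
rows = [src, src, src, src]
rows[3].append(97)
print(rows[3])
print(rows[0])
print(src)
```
[2, 1, 97]
[2, 1, 97]
[2, 1, 97]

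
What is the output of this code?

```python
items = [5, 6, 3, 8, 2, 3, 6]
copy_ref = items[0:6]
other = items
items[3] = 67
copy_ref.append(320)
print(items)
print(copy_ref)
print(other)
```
[5, 6, 3, 67, 2, 3, 6]
[5, 6, 3, 8, 2, 3, 320]
[5, 6, 3, 67, 2, 3, 6]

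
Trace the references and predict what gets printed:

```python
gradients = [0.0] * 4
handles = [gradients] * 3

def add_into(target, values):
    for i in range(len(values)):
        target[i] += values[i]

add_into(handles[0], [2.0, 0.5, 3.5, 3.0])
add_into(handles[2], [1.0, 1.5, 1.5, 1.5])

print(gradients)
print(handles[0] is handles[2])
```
[3.0, 2.0, 5.0, 4.5]
True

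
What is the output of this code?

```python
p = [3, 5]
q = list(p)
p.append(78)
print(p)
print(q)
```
[3, 5, 78]
[3, 5]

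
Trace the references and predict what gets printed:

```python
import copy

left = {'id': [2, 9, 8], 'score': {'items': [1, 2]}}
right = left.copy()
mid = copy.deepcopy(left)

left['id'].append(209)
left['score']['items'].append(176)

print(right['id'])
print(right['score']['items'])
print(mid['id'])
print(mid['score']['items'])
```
[2, 9, 8, 209]
[1, 2, 176]
[2, 9, 8]
[1, 2]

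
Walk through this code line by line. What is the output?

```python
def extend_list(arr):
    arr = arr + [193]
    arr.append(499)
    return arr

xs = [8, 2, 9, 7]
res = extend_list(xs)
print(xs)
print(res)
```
[8, 2, 9, 7]
[8, 2, 9, 7, 193, 499]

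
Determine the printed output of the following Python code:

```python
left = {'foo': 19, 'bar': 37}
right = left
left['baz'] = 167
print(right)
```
{'foo': 19, 'bar': 37, 'baz': 167}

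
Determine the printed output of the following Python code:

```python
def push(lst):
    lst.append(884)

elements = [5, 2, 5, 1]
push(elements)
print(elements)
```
[5, 2, 5, 1, 884]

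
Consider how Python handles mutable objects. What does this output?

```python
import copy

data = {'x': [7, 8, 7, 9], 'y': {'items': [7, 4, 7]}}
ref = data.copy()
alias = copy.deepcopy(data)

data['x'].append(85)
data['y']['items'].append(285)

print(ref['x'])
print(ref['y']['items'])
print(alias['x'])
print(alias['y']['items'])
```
[7, 8, 7, 9, 85]
[7, 4, 7, 285]
[7, 8, 7, 9]
[7, 4, 7]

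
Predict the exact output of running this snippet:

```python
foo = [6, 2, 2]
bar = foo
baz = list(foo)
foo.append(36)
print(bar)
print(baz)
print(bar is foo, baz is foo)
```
[6, 2, 2, 36]
[6, 2, 2]
True False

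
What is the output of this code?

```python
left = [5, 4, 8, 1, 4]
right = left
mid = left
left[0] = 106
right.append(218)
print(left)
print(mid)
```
[106, 4, 8, 1, 4, 218]
[106, 4, 8, 1, 4, 218]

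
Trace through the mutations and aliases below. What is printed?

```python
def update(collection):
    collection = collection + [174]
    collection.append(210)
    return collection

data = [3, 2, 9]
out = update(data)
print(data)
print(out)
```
[3, 2, 9]
[3, 2, 9, 174, 210]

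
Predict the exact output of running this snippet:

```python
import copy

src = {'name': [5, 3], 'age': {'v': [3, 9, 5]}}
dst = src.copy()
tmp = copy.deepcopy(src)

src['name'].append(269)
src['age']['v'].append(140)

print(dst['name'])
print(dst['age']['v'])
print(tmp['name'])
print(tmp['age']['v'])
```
[5, 3, 269]
[3, 9, 5, 140]
[5, 3]
[3, 9, 5]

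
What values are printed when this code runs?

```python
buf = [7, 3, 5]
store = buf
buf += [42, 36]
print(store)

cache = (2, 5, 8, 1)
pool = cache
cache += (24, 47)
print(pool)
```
[7, 3, 5, 42, 36]
(2, 5, 8, 1)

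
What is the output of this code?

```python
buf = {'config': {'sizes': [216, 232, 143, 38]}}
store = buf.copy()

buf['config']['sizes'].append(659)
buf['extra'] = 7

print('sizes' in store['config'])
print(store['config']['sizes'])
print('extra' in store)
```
True
[216, 232, 143, 38, 659]
False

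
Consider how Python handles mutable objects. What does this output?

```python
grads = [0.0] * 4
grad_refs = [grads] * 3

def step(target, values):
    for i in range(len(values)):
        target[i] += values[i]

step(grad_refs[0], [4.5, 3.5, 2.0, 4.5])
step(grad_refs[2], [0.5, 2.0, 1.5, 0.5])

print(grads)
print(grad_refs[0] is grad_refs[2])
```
[5.0, 5.5, 3.5, 5.0]
True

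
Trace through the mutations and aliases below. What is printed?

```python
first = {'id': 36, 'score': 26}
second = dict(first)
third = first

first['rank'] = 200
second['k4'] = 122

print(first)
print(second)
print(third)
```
{'id': 36, 'score': 26, 'rank': 200}
{'id': 36, 'score': 26, 'k4': 122}
{'id': 36, 'score': 26, 'rank': 200}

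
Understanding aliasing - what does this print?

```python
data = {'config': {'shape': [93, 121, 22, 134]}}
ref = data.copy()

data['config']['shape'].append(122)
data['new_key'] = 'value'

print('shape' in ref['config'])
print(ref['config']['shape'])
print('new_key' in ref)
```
True
[93, 121, 22, 134, 122]
False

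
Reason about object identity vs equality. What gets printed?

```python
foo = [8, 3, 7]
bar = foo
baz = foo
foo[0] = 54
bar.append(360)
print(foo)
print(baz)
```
[54, 3, 7, 360]
[54, 3, 7, 360]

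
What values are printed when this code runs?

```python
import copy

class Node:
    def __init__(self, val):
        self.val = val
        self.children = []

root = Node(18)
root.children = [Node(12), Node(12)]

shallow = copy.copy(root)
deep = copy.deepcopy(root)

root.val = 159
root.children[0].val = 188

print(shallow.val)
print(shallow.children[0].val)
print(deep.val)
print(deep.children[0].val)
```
18
188
18
12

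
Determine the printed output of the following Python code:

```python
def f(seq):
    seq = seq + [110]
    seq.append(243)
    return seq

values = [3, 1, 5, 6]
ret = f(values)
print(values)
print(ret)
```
[3, 1, 5, 6]
[3, 1, 5, 6, 110, 243]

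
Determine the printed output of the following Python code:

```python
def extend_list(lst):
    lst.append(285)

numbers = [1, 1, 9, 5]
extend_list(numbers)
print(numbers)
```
[1, 1, 9, 5, 285]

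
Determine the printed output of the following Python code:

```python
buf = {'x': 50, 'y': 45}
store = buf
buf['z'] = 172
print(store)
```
{'x': 50, 'y': 45, 'z': 172}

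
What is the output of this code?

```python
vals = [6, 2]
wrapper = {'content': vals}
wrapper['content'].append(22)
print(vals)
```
[6, 2, 22]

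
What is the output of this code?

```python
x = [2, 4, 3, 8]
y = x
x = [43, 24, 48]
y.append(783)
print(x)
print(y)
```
[43, 24, 48]
[2, 4, 3, 8, 783]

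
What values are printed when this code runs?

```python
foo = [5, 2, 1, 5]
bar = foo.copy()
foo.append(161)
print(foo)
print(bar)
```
[5, 2, 1, 5, 161]
[5, 2, 1, 5]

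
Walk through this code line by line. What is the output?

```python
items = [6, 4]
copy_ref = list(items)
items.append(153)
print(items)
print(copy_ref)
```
[6, 4, 153]
[6, 4]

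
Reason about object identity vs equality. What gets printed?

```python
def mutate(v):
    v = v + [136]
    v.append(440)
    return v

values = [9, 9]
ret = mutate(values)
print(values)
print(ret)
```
[9, 9]
[9, 9, 136, 440]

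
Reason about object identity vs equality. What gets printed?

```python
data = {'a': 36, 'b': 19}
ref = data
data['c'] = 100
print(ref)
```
{'a': 36, 'b': 19, 'c': 100}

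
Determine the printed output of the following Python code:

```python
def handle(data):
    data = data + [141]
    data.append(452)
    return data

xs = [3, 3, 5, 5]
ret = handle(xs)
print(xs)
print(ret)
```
[3, 3, 5, 5]
[3, 3, 5, 5, 141, 452]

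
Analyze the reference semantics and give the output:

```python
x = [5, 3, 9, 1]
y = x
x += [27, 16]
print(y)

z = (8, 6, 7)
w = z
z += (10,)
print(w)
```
[5, 3, 9, 1, 27, 16]
(8, 6, 7)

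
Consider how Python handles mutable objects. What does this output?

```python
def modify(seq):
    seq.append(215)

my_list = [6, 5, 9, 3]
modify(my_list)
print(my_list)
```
[6, 5, 9, 3, 215]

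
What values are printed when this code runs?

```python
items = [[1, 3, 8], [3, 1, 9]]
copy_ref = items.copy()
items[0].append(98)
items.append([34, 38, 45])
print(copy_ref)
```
[[1, 3, 8, 98], [3, 1, 9]]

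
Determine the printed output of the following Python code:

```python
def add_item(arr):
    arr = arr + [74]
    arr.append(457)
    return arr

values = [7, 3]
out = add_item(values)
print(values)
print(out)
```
[7, 3]
[7, 3, 74, 457]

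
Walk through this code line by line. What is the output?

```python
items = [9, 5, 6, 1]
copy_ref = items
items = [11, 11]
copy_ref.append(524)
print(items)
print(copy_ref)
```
[11, 11]
[9, 5, 6, 1, 524]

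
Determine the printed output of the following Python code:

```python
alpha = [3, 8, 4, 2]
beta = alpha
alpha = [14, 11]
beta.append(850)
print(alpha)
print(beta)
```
[14, 11]
[3, 8, 4, 2, 850]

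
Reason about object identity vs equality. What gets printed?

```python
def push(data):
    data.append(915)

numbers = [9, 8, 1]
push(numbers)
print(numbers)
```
[9, 8, 1, 915]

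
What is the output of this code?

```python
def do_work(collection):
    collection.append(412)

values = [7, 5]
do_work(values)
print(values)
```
[7, 5, 412]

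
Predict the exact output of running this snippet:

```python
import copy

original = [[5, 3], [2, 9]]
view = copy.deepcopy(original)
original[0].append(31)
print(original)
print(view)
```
[[5, 3, 31], [2, 9]]
[[5, 3], [2, 9]]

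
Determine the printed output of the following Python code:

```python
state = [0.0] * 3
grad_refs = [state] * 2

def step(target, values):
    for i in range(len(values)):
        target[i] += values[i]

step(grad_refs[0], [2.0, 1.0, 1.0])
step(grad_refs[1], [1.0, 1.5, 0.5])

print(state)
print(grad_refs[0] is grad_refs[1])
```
[3.0, 2.5, 1.5]
True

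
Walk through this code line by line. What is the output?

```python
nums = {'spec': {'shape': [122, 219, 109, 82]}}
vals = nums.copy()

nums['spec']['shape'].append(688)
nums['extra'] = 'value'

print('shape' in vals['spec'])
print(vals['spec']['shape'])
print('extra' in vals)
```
True
[122, 219, 109, 82, 688]
False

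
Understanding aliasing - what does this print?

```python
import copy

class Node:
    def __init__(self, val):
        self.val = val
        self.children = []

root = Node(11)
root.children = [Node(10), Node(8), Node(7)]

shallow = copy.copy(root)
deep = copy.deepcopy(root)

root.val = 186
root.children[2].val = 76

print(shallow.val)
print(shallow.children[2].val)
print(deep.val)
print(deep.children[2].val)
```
11
76
11
7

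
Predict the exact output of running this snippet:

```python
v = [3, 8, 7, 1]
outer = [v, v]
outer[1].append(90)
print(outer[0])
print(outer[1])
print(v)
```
[3, 8, 7, 1, 90]
[3, 8, 7, 1, 90]
[3, 8, 7, 1, 90]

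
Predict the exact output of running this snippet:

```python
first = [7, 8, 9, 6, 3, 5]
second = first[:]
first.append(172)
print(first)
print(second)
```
[7, 8, 9, 6, 3, 5, 172]
[7, 8, 9, 6, 3, 5]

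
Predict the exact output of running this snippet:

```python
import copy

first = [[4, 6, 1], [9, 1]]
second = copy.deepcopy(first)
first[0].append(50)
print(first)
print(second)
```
[[4, 6, 1, 50], [9, 1]]
[[4, 6, 1], [9, 1]]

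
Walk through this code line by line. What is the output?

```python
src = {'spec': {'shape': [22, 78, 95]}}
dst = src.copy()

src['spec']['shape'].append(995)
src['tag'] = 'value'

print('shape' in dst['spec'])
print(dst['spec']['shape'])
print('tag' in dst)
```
True
[22, 78, 95, 995]
False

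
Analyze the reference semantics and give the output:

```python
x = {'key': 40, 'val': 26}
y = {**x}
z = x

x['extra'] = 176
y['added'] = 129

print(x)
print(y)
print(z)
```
{'key': 40, 'val': 26, 'extra': 176}
{'key': 40, 'val': 26, 'added': 129}
{'key': 40, 'val': 26, 'extra': 176}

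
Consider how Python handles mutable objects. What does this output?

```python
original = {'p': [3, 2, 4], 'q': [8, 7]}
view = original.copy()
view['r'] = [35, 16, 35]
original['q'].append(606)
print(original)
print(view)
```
{'p': [3, 2, 4], 'q': [8, 7, 606]}
{'p': [3, 2, 4], 'q': [8, 7, 606], 'r': [35, 16, 35]}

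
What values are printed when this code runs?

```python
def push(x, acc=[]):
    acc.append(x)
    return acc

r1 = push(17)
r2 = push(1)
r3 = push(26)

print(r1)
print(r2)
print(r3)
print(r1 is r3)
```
[17, 1, 26]
[17, 1, 26]
[17, 1, 26]
True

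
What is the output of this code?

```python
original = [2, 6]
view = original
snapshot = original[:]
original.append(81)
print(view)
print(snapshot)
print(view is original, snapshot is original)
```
[2, 6, 81]
[2, 6]
True False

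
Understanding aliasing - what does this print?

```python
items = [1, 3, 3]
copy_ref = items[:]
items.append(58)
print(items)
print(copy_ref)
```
[1, 3, 3, 58]
[1, 3, 3]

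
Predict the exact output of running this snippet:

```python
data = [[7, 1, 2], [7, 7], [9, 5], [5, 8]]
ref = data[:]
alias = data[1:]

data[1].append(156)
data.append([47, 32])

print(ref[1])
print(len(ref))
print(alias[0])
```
[7, 7, 156]
4
[7, 7, 156]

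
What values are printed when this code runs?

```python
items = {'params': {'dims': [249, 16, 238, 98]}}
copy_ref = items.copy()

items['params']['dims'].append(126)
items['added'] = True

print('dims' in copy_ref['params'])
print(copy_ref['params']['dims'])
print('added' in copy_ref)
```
True
[249, 16, 238, 98, 126]
False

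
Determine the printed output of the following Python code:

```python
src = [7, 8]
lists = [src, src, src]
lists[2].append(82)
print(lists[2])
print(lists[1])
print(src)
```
[7, 8, 82]
[7, 8, 82]
[7, 8, 82]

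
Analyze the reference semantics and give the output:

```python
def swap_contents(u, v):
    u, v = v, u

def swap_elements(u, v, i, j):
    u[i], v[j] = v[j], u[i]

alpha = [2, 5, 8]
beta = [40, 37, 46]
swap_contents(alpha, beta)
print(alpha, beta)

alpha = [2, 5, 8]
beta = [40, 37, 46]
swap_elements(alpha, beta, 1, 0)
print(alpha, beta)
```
[2, 5, 8] [40, 37, 46]
[2, 40, 8] [5, 37, 46]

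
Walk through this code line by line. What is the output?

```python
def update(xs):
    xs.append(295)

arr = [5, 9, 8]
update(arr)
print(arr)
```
[5, 9, 8, 295]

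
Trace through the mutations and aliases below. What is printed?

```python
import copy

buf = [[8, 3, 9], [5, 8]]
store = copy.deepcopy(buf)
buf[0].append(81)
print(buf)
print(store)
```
[[8, 3, 9, 81], [5, 8]]
[[8, 3, 9], [5, 8]]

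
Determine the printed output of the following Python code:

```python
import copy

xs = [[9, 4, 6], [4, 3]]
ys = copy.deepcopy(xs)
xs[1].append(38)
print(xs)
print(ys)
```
[[9, 4, 6], [4, 3, 38]]
[[9, 4, 6], [4, 3]]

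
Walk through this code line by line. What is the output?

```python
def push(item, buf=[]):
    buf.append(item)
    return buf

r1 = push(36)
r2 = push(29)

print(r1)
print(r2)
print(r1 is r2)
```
[36, 29]
[36, 29]
True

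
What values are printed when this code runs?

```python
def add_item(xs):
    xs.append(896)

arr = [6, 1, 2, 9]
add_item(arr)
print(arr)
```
[6, 1, 2, 9, 896]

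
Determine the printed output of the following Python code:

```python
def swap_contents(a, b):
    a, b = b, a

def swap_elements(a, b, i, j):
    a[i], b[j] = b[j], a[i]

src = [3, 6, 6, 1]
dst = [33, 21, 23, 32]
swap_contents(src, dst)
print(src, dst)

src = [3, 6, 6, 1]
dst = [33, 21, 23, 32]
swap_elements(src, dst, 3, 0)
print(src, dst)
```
[3, 6, 6, 1] [33, 21, 23, 32]
[3, 6, 6, 33] [1, 21, 23, 32]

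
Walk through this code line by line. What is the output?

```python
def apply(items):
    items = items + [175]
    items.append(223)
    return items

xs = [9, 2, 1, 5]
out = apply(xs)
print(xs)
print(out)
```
[9, 2, 1, 5]
[9, 2, 1, 5, 175, 223]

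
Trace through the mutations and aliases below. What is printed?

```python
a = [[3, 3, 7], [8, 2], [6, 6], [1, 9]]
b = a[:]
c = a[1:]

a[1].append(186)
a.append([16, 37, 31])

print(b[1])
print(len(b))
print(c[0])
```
[8, 2, 186]
4
[8, 2, 186]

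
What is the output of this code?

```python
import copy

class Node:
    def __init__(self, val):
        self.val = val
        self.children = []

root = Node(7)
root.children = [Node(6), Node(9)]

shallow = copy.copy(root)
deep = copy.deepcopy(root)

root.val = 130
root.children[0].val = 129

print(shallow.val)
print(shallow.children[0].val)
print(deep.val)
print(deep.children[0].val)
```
7
129
7
6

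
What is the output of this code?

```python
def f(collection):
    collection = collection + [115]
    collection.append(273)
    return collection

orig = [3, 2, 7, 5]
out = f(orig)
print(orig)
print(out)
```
[3, 2, 7, 5]
[3, 2, 7, 5, 115, 273]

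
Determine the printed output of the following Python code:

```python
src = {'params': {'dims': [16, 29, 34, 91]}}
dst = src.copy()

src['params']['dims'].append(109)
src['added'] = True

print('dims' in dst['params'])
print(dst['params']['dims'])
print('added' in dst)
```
True
[16, 29, 34, 91, 109]
False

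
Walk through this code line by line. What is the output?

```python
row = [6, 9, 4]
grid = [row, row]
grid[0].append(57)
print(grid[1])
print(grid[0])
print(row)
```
[6, 9, 4, 57]
[6, 9, 4, 57]
[6, 9, 4, 57]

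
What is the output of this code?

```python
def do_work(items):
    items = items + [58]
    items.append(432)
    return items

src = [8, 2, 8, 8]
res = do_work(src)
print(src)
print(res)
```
[8, 2, 8, 8]
[8, 2, 8, 8, 58, 432]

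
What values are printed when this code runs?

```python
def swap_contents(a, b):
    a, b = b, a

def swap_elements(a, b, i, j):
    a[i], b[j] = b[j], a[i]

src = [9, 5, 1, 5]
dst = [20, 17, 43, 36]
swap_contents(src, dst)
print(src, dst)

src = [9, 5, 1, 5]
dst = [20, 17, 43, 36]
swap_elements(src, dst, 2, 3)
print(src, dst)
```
[9, 5, 1, 5] [20, 17, 43, 36]
[9, 5, 36, 5] [20, 17, 43, 1]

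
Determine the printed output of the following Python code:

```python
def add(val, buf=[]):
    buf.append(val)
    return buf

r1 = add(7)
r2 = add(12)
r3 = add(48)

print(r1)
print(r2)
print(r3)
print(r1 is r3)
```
[7, 12, 48]
[7, 12, 48]
[7, 12, 48]
True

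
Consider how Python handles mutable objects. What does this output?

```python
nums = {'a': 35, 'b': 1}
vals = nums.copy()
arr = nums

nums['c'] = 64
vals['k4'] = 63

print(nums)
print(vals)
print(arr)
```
{'a': 35, 'b': 1, 'c': 64}
{'a': 35, 'b': 1, 'k4': 63}
{'a': 35, 'b': 1, 'c': 64}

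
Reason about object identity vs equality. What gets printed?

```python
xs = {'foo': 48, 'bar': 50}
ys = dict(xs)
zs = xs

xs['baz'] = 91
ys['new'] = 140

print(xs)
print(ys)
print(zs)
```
{'foo': 48, 'bar': 50, 'baz': 91}
{'foo': 48, 'bar': 50, 'new': 140}
{'foo': 48, 'bar': 50, 'baz': 91}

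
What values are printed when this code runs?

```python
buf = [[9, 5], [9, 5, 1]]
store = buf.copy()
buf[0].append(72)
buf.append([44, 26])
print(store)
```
[[9, 5, 72], [9, 5, 1]]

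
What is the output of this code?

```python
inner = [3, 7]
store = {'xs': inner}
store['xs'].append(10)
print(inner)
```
[3, 7, 10]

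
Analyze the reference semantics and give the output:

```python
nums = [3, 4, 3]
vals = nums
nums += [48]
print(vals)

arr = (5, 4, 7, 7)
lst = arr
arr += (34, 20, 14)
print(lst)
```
[3, 4, 3, 48]
(5, 4, 7, 7)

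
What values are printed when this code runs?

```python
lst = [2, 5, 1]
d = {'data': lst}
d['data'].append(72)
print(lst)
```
[2, 5, 1, 72]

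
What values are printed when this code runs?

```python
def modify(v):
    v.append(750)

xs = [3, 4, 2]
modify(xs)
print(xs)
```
[3, 4, 2, 750]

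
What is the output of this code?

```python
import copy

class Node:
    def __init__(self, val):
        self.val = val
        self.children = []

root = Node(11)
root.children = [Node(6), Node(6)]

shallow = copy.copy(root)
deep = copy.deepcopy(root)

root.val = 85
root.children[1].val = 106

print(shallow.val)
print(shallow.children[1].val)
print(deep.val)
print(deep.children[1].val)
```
11
106
11
6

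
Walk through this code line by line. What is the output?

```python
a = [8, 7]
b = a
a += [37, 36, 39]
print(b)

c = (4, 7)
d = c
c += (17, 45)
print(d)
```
[8, 7, 37, 36, 39]
(4, 7)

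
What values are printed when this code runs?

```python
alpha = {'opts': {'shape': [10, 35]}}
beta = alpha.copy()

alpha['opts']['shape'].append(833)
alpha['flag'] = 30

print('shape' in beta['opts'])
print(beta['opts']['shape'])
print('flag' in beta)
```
True
[10, 35, 833]
False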